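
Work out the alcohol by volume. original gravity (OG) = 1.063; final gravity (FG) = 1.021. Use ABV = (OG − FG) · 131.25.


ABV = (1.063 − 1.021) · 131.25

5.5125 % ABV


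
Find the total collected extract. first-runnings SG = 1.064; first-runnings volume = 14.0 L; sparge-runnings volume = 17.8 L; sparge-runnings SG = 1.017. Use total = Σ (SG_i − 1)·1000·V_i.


first = (1.064 − 1)·1000·14.0 = 896.0000
sparge = (1.017 − 1)·1000·17.8 = 302.6000
total = 896.0000 + 302.6000

1198.6000 gravity·L


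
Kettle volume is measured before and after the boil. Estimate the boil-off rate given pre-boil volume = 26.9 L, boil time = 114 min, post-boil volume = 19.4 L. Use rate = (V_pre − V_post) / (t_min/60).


rate = (26.9 − 19.4) / (114/60)

3.9474 L/hr


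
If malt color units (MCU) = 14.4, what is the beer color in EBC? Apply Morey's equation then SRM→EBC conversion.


SRM = 1.4922·MCU^0.6859;  EBC = SRM·1.97
SRM = 1.4922·14.4^0.6859 = 9.2971
EBC = 9.2971·1.97

18.3153 EBC


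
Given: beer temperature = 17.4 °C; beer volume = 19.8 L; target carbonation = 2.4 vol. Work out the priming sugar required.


residual = 14.695·(0.01821 + 0.09011·e^(−0.04·T));  sugar = (target − residual)·4.0·V
residual = 14.695·(0.01821 + 0.09011·e^(−0.04·17.4)) = 0.9278
sugar = (2.4 − 0.9278)·4.0·19.8

116.5988 g


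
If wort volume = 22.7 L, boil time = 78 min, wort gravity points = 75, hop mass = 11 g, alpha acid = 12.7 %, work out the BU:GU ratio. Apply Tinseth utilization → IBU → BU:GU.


U = 1.65·0.000125^(GP/1000)·(1−e^(−0.04t))/4.15;  IBU = (α/100)·m·U·1000/V;  BU:GU = IBU/GP
U = 1.65·0.000125^(75/1000)·(1−e^(−0.04·78))/4.15 = 0.1937
IBU = (12.7/100)·11·0.1937·1000/22.7 = 11.9196
BU:GU = 11.9196/75

0.1589


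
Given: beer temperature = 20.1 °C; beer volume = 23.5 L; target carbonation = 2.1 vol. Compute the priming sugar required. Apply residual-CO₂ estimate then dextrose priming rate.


residual = 14.695·(0.01821 + 0.09011·e^(−0.04·T));  sugar = (target − residual)·4.0·V
residual = 14.695·(0.01821 + 0.09011·e^(−0.04·20.1)) = 0.8602
sugar = (2.1 − 0.8602)·4.0·23.5

116.5405 g


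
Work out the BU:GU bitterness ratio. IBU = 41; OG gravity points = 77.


BU:GU = IBU / OG_points
BU:GU = 41 / 77

0.5325


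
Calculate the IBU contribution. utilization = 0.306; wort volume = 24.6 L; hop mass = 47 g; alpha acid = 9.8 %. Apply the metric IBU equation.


IBU = (α/100)·mass·U·1000 / V
IBU = (9.8/100)·47·0.306·1000 / 24.6

57.2941 IBU


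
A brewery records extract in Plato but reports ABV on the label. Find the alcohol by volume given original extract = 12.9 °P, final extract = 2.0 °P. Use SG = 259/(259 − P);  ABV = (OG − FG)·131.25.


OG = 259/(259 − 12.9) = 1.0524
FG = 259/(259 − 2.0) = 1.0078
ABV = (1.0524 − 1.0078)·131.25

5.8584 % ABV


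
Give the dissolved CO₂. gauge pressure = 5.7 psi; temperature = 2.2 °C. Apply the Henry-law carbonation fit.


vols = (P + 14.695)·(0.01821 + 0.09011·e^(−0.04·T))
vols = (5.7 + 14.695)·(0.01821 + 0.09011·e^(−0.04·2.2))

2.0544 volumes


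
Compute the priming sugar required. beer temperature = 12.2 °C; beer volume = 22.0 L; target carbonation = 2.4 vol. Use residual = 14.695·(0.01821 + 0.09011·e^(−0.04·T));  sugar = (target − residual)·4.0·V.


residual = 14.695·(0.01821 + 0.09011·e^(−0.04·12.2)) = 1.0804
sugar = (2.4 − 1.0804)·4.0·22.0

116.1213 g


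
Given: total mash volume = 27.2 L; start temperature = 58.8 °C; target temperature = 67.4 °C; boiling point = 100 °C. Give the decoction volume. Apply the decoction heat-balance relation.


V_dec = V_total·(T_target − T_start)/(T_boil − T_start)
V_dec = 27.2·(67.4 − 58.8)/(100 − 58.8)

5.6777 L


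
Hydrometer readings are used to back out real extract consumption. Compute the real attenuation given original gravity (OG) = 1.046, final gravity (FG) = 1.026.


AA = (OG−FG)/(OG−1)·100;  RA = AA·0.8192
AA = (1.046 − 1.026)/(1.046 − 1)·100 = 43.4783
RA = 43.4783·0.8192

35.6174 %


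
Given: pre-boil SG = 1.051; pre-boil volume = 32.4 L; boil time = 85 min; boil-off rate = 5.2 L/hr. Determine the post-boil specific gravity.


V_post = V_pre − rate·(t/60);  SG_post = 1 + (SG_pre−1)·V_pre/V_post
V_post = 32.4 − 5.2·(85/60) = 25.0333
SG_post = 1 + (1.051 − 1)·32.4/25.0333

1.0660


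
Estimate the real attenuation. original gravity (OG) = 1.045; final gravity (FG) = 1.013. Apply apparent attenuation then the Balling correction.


AA = (OG−FG)/(OG−1)·100;  RA = AA·0.8192
AA = (1.045 − 1.013)/(1.045 − 1)·100 = 71.1111
RA = 71.1111·0.8192

58.2542 %


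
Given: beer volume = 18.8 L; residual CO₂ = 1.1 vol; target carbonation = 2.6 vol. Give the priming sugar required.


sugar = (target − residual)·4.0·V
sugar = (2.6 − 1.1)·4.0·18.8

112.8000 g


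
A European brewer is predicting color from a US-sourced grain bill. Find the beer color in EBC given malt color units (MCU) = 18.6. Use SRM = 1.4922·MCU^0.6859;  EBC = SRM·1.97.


SRM = 1.4922·18.6^0.6859 = 11.0812
EBC = 11.0812·1.97

21.8299 EBC


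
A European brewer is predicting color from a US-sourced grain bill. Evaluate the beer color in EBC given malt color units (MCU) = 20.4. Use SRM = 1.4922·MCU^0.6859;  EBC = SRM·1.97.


SRM = 1.4922·20.4^0.6859 = 11.8060
EBC = 11.8060·1.97

23.2578 EBC


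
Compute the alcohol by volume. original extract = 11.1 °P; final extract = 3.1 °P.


SG = 259/(259 − P);  ABV = (OG − FG)·131.25
OG = 259/(259 − 11.1) = 1.0448
FG = 259/(259 − 3.1) = 1.0121
ABV = (1.0448 − 1.0121)·131.25

4.2869 % ABV


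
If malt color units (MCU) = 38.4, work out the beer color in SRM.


SRM = 1.4922 · MCU^0.6859
SRM = 1.4922 · 38.4^0.6859

18.2188 SRM


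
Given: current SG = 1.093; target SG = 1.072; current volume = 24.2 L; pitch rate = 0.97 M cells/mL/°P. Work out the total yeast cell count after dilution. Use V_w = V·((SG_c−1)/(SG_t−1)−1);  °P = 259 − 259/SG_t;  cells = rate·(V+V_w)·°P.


V_w = 24.2·((1.093−1)/(1.072−1)−1) = 7.0583
V_final = 24.2 + 7.0583 = 31.2583
°P = 259 − 259/1.072 = 17.3955
cells = 0.97·31.2583·17.3955

527.4424 billion cells


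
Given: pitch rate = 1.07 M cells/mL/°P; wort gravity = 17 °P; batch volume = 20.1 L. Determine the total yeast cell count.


cells (billions) = rate · V_L · °P
cells = 1.07 · 20.1 · 17

365.6190 billion cells


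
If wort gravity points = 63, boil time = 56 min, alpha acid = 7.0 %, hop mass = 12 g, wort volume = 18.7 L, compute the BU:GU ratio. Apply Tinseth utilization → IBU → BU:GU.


U = 1.65·0.000125^(GP/1000)·(1−e^(−0.04t))/4.15;  IBU = (α/100)·m·U·1000/V;  BU:GU = IBU/GP
U = 1.65·0.000125^(63/1000)·(1−e^(−0.04·56))/4.15 = 0.2017
IBU = (7.0/100)·12·0.2017·1000/18.7 = 9.0593
BU:GU = 9.0593/63

0.1438


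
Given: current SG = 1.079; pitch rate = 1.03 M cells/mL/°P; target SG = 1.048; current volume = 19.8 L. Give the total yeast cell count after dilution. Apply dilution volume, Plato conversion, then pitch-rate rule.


V_w = V·((SG_c−1)/(SG_t−1)−1);  °P = 259 − 259/SG_t;  cells = rate·(V+V_w)·°P
V_w = 19.8·((1.079−1)/(1.048−1)−1) = 12.7875
V_final = 19.8 + 12.7875 = 32.5875
°P = 259 − 259/1.048 = 11.8626
cells = 1.03·32.5875·11.8626

398.1695 billion cells


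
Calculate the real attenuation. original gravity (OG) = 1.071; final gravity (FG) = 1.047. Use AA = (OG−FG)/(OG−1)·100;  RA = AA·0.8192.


AA = (1.071 − 1.047)/(1.071 − 1)·100 = 33.8028
RA = 33.8028·0.8192

27.6913 %


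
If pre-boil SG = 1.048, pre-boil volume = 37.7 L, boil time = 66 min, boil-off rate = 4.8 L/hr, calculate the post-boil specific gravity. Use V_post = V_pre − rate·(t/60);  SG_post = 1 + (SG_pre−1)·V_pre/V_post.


V_post = 37.7 − 4.8·(66/60) = 32.4200
SG_post = 1 + (1.048 − 1)·37.7/32.4200

1.0558


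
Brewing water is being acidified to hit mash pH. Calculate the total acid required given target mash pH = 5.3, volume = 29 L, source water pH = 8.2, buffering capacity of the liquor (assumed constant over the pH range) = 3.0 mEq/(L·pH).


acid = buffering capacity · (pH_source − pH_target) · V
acid = 3.0 · (8.2 − 5.3) · 29

252.3000 mEq


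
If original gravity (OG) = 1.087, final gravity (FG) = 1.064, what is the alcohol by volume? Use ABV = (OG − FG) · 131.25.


ABV = (1.087 − 1.064) · 131.25

3.0187 % ABV


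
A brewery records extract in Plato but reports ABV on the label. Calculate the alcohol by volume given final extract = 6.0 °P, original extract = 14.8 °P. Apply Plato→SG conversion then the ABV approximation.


SG = 259/(259 − P);  ABV = (OG − FG)·131.25
OG = 259/(259 − 14.8) = 1.0606
FG = 259/(259 − 6.0) = 1.0237
ABV = (1.0606 − 1.0237)·131.25

4.8419 % ABV


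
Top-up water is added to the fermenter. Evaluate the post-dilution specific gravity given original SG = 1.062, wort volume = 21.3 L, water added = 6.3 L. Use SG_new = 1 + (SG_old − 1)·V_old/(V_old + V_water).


pts = (1.062 − 1)·1000·21.3/(21.3 + 6.3) = 47.8478
SG_new = 1 + 47.8478/1000

1.0478


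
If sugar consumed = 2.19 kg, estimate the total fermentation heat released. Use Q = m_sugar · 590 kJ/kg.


Q = 2.19 · 590

1292.1000 kJ


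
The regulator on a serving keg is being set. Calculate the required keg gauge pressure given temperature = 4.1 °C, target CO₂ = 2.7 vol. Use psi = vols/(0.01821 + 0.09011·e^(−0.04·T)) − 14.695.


psi = 2.7/(0.01821 + 0.09011·e^(−0.04·4.1)) − 14.695

13.8191 psi


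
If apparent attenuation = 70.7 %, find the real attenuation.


RA = AA · 0.8192
RA = 70.7 · 0.8192

57.9174 %


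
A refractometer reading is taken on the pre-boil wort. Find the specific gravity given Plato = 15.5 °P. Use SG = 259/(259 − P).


SG = 259/(259 − 15.5)

1.0637


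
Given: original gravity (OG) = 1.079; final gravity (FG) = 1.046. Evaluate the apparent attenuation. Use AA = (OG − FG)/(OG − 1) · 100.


AA = (1.079 − 1.046)/(1.079 − 1) · 100

41.7722 %


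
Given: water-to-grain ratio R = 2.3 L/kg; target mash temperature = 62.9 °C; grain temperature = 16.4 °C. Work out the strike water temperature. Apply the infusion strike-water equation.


T_strike = (0.41/R)·(T_mash − T_grain) + T_mash
T_strike = (0.41/2.3)·(62.9 − 16.4) + 62.9

71.1891 °C


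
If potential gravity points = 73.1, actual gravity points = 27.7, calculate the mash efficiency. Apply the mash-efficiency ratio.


efficiency = actual / potential × 100
efficiency = 27.7 / 73.1 × 100

37.8933 %


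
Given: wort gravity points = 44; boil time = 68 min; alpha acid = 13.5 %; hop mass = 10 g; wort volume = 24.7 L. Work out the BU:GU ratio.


U = 1.65·0.000125^(GP/1000)·(1−e^(−0.04t))/4.15;  IBU = (α/100)·m·U·1000/V;  BU:GU = IBU/GP
U = 1.65·0.000125^(44/1000)·(1−e^(−0.04·68))/4.15 = 0.2501
IBU = (13.5/100)·10·0.2501·1000/24.7 = 13.6692
BU:GU = 13.6692/44

0.3107


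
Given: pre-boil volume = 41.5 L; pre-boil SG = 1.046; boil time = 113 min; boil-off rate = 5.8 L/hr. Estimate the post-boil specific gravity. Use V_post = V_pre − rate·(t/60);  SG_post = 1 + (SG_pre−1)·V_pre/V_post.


V_post = 41.5 − 5.8·(113/60) = 30.5767
SG_post = 1 + (1.046 − 1)·41.5/30.5767

1.0624


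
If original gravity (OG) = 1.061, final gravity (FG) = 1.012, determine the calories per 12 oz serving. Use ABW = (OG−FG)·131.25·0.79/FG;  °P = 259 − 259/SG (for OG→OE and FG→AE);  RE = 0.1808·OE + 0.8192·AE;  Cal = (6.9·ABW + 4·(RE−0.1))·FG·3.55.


ABW = (1.061 − 1.012)·131.25·0.79/1.012 = 5.0204
OE = 259 − 259/1.061 = 14.8907 °P
AE = 259 − 259/1.012 = 3.0711 °P
RE = 0.1808·14.8907 + 0.8192·3.0711 = 5.2081 °P
Cal = (6.9·5.0204 + 4·(5.2081−0.1))·1.012·3.55

197.8571 kcal


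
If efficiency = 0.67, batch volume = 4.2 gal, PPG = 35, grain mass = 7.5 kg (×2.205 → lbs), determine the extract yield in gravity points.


points = lbs × PPG × eff / vol
lbs = 7.5 × 2.205 = 16.5375
points = 16.5375 × 35 × 0.67 / 4.2

92.3344 points


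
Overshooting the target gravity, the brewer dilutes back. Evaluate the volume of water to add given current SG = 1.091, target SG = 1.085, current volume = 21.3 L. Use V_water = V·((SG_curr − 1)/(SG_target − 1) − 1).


V_water = 21.3·((1.091 − 1)/(1.085 − 1) − 1)

1.5035 L


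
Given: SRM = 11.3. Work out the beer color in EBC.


EBC = SRM · 1.97
EBC = 11.3 · 1.97

22.2610 EBC


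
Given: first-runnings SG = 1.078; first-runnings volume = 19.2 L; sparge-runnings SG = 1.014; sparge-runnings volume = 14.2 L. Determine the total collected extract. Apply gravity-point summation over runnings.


total = Σ (SG_i − 1)·1000·V_i
first = (1.078 − 1)·1000·19.2 = 1497.6000
sparge = (1.014 − 1)·1000·14.2 = 198.8000
total = 1497.6000 + 198.8000

1696.4000 gravity·L


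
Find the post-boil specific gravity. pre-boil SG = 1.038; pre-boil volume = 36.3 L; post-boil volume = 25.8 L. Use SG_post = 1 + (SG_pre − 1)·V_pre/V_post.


pts_pre = (1.038 − 1)·1000 = 38.0000
pts_post = 38.0000·36.3/25.8 = 53.4651
SG_post = 1 + 53.4651/1000

1.0535


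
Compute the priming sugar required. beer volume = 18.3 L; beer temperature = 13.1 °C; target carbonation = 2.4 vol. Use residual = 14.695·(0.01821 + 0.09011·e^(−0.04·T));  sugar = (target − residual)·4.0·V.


residual = 14.695·(0.01821 + 0.09011·e^(−0.04·13.1)) = 1.0517
sugar = (2.4 − 1.0517)·4.0·18.3

98.6957 g


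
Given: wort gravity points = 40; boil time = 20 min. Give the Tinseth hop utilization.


U = 1.65·0.000125^(GP/1000) · (1 − e^(−0.04·t))/4.15
bigness = 1.65·0.000125^(40/1000) = 1.1518
boil_factor = (1 − e^(−0.04·20))/4.15 = 0.1327
U = 1.1518 · 0.1327

0.1528


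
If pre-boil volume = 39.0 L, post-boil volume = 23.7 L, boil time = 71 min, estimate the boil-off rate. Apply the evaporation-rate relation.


rate = (V_pre − V_post) / (t_min/60)
rate = (39.0 − 23.7) / (71/60)

12.9296 L/hr


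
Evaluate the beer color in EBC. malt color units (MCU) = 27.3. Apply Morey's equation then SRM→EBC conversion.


SRM = 1.4922·MCU^0.6859;  EBC = SRM·1.97
SRM = 1.4922·27.3^0.6859 = 14.4175
EBC = 14.4175·1.97

28.4025 EBC


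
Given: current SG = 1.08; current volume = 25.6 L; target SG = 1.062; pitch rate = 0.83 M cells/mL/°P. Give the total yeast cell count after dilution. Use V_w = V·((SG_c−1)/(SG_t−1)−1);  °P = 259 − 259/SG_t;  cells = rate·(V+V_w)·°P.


V_w = 25.6·((1.08−1)/(1.062−1)−1) = 7.4323
V_final = 25.6 + 7.4323 = 33.0323
°P = 259 − 259/1.062 = 15.1205
cells = 0.83·33.0323·15.1205

414.5561 billion cells


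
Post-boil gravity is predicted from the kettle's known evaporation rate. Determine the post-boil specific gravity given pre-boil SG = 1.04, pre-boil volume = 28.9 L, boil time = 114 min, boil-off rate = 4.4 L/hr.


V_post = V_pre − rate·(t/60);  SG_post = 1 + (SG_pre−1)·V_pre/V_post
V_post = 28.9 − 4.4·(114/60) = 20.5400
SG_post = 1 + (1.04 − 1)·28.9/20.5400

1.0563


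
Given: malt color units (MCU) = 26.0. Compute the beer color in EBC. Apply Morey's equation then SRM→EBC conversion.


SRM = 1.4922·MCU^0.6859;  EBC = SRM·1.97
SRM = 1.4922·26.0^0.6859 = 13.9430
EBC = 13.9430·1.97

27.4678 EBC


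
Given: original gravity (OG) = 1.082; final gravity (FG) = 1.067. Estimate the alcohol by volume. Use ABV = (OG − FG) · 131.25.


ABV = (1.082 − 1.067) · 131.25

1.9688 % ABV


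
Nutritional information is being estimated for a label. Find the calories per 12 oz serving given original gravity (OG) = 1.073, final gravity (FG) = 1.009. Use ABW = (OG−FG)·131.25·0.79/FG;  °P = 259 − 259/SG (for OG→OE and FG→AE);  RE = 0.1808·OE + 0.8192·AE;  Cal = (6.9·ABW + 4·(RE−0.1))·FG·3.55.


ABW = (1.073 − 1.009)·131.25·0.79/1.009 = 6.5768
OE = 259 − 259/1.073 = 17.6207 °P
AE = 259 − 259/1.009 = 2.3102 °P
RE = 0.1808·17.6207 + 0.8192·2.3102 = 5.0783 °P
Cal = (6.9·6.5768 + 4·(5.0783−0.1))·1.009·3.55

233.8775 kcal


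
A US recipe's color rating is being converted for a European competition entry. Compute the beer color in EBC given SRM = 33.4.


EBC = SRM · 1.97
EBC = 33.4 · 1.97

65.7980 EBC


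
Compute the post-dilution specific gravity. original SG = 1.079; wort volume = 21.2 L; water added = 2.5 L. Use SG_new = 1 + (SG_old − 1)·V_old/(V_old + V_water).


pts = (1.079 − 1)·1000·21.2/(21.2 + 2.5) = 70.6667
SG_new = 1 + 70.6667/1000

1.0707


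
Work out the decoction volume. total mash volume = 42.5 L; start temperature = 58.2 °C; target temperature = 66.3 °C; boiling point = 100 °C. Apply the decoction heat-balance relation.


V_dec = V_total·(T_target − T_start)/(T_boil − T_start)
V_dec = 42.5·(66.3 − 58.2)/(100 − 58.2)

8.2356 L


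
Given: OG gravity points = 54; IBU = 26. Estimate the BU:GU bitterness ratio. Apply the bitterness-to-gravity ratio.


BU:GU = IBU / OG_points
BU:GU = 26 / 54

0.4815


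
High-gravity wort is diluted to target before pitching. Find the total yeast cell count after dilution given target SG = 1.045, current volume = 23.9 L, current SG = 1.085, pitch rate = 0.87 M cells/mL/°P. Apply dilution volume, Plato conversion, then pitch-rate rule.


V_w = V·((SG_c−1)/(SG_t−1)−1);  °P = 259 − 259/SG_t;  cells = rate·(V+V_w)·°P
V_w = 23.9·((1.085−1)/(1.045−1)−1) = 21.2444
V_final = 23.9 + 21.2444 = 45.1444
°P = 259 − 259/1.045 = 11.1531
cells = 0.87·45.1444·11.1531

438.0458 billion cells


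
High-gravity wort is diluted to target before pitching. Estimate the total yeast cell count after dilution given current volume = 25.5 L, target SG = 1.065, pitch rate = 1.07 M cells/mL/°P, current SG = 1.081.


V_w = V·((SG_c−1)/(SG_t−1)−1);  °P = 259 − 259/SG_t;  cells = rate·(V+V_w)·°P
V_w = 25.5·((1.081−1)/(1.065−1)−1) = 6.2769
V_final = 25.5 + 6.2769 = 31.7769
°P = 259 − 259/1.065 = 15.8075
cells = 1.07·31.7769·15.8075

537.4761 billion cells


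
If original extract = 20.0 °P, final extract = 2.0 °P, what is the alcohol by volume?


SG = 259/(259 − P);  ABV = (OG − FG)·131.25
OG = 259/(259 − 20.0) = 1.0837
FG = 259/(259 − 2.0) = 1.0078
ABV = (1.0837 − 1.0078)·131.25

9.9619 % ABV


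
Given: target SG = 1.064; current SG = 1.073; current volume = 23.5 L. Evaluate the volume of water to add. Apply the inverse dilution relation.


V_water = V·((SG_curr − 1)/(SG_target − 1) − 1)
V_water = 23.5·((1.073 − 1)/(1.064 − 1) − 1)

3.3047 L


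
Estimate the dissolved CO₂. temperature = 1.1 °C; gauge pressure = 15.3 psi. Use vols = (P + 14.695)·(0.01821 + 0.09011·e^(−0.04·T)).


vols = (15.3 + 14.695)·(0.01821 + 0.09011·e^(−0.04·1.1))

3.1327 volumes


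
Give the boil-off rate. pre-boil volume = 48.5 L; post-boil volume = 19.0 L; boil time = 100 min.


rate = (V_pre − V_post) / (t_min/60)
rate = (48.5 − 19.0) / (100/60)

17.7000 L/hr


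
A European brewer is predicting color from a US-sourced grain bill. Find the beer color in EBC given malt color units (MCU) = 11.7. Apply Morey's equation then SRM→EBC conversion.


SRM = 1.4922·MCU^0.6859;  EBC = SRM·1.97
SRM = 1.4922·11.7^0.6859 = 8.0630
EBC = 8.0630·1.97

15.8841 EBC


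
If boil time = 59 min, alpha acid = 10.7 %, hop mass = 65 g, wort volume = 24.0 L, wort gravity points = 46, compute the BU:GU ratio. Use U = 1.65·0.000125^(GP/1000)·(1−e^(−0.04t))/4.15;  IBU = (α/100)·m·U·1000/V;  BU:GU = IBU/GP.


U = 1.65·0.000125^(46/1000)·(1−e^(−0.04·59))/4.15 = 0.2381
IBU = (10.7/100)·65·0.2381·1000/24.0 = 69.0091
BU:GU = 69.0091/46

1.5002


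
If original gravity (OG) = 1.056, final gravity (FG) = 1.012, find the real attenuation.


AA = (OG−FG)/(OG−1)·100;  RA = AA·0.8192
AA = (1.056 − 1.012)/(1.056 − 1)·100 = 78.5714
RA = 78.5714·0.8192

64.3657 %


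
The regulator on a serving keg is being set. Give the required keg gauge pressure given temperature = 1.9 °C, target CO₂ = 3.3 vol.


psi = vols/(0.01821 + 0.09011·e^(−0.04·T)) − 14.695
psi = 3.3/(0.01821 + 0.09011·e^(−0.04·1.9)) − 14.695

17.7453 psi


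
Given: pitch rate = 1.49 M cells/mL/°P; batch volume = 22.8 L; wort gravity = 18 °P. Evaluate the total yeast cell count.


cells (billions) = rate · V_L · °P
cells = 1.49 · 22.8 · 18

611.4960 billion cells


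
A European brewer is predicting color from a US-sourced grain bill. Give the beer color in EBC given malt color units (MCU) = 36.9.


SRM = 1.4922·MCU^0.6859;  EBC = SRM·1.97
SRM = 1.4922·36.9^0.6859 = 17.7276
EBC = 17.7276·1.97

34.9234 EBC


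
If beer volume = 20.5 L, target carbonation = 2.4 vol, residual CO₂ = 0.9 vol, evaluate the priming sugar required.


sugar = (target − residual)·4.0·V
sugar = (2.4 − 0.9)·4.0·20.5

123.0000 g


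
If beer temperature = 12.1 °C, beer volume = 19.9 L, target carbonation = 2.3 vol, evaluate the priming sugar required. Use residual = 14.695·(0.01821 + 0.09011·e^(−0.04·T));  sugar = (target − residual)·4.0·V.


residual = 14.695·(0.01821 + 0.09011·e^(−0.04·12.1)) = 1.0837
sugar = (2.3 − 1.0837)·4.0·19.9

96.8177 g


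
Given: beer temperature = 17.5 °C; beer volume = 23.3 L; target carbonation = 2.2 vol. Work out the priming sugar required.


residual = 14.695·(0.01821 + 0.09011·e^(−0.04·T));  sugar = (target − residual)·4.0·V
residual = 14.695·(0.01821 + 0.09011·e^(−0.04·17.5)) = 0.9252
sugar = (2.2 − 0.9252)·4.0·23.3

118.8153 g


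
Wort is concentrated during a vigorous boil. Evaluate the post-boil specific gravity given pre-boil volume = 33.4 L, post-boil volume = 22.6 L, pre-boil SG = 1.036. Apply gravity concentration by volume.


SG_post = 1 + (SG_pre − 1)·V_pre/V_post
pts_pre = (1.036 − 1)·1000 = 36.0000
pts_post = 36.0000·33.4/22.6 = 53.2035
SG_post = 1 + 53.2035/1000

1.0532


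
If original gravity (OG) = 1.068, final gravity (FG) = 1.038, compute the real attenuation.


AA = (OG−FG)/(OG−1)·100;  RA = AA·0.8192
AA = (1.068 − 1.038)/(1.068 − 1)·100 = 44.1176
RA = 44.1176·0.8192

36.1412 %


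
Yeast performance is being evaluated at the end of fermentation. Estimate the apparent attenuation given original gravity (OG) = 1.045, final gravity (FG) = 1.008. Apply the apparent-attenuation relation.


AA = (OG − FG)/(OG − 1) · 100
AA = (1.045 − 1.008)/(1.045 − 1) · 100

82.2222 %


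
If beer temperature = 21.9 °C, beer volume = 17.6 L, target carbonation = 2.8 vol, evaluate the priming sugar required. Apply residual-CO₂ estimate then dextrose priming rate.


residual = 14.695·(0.01821 + 0.09011·e^(−0.04·T));  sugar = (target − residual)·4.0·V
residual = 14.695·(0.01821 + 0.09011·e^(−0.04·21.9)) = 0.8190
sugar = (2.8 − 0.8190)·4.0·17.6

139.4597 g


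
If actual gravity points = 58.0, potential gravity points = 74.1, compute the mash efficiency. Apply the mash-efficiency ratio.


efficiency = actual / potential × 100
efficiency = 58.0 / 74.1 × 100

78.2726 %


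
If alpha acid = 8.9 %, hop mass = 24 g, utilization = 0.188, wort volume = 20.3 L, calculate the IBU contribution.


IBU = (α/100)·mass·U·1000 / V
IBU = (8.9/100)·24·0.188·1000 / 20.3

19.7817 IBU


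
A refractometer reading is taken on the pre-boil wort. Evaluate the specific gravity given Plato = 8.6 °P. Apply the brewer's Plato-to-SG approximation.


SG = 259/(259 − P)
SG = 259/(259 − 8.6)

1.0343


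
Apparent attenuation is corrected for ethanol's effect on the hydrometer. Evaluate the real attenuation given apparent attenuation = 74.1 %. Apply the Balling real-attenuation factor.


RA = AA · 0.8192
RA = 74.1 · 0.8192

60.7027 %


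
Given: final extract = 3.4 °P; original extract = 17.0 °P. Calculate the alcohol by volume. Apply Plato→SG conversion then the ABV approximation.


SG = 259/(259 − P);  ABV = (OG − FG)·131.25
OG = 259/(259 − 17.0) = 1.0702
FG = 259/(259 − 3.4) = 1.0133
ABV = (1.0702 − 1.0133)·131.25

7.4741 % ABV


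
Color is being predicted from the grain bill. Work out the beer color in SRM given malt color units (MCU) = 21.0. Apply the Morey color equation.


SRM = 1.4922 · MCU^0.6859
SRM = 1.4922 · 21.0^0.6859

12.0431 SRM


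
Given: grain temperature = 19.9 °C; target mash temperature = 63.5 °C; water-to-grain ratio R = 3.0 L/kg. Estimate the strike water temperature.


T_strike = (0.41/R)·(T_mash − T_grain) + T_mash
T_strike = (0.41/3.0)·(63.5 − 19.9) + 63.5

69.4587 °C


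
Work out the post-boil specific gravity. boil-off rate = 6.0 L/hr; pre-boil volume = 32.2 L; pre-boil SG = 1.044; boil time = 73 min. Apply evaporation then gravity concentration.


V_post = V_pre − rate·(t/60);  SG_post = 1 + (SG_pre−1)·V_pre/V_post
V_post = 32.2 − 6.0·(73/60) = 24.9000
SG_post = 1 + (1.044 − 1)·32.2/24.9000

1.0569


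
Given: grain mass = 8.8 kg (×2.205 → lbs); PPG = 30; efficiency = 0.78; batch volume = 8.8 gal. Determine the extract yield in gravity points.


points = lbs × PPG × eff / vol
lbs = 8.8 × 2.205 = 19.4040
points = 19.4040 × 30 × 0.78 / 8.8

51.5970 points


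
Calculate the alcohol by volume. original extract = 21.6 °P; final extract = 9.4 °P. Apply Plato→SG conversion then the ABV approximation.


SG = 259/(259 − P);  ABV = (OG − FG)·131.25
OG = 259/(259 − 21.6) = 1.0910
FG = 259/(259 − 9.4) = 1.0377
ABV = (1.0910 − 1.0377)·131.25

6.9990 % ABV


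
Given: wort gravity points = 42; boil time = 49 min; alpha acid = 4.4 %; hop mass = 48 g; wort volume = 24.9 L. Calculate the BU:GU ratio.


U = 1.65·0.000125^(GP/1000)·(1−e^(−0.04t))/4.15;  IBU = (α/100)·m·U·1000/V;  BU:GU = IBU/GP
U = 1.65·0.000125^(42/1000)·(1−e^(−0.04·49))/4.15 = 0.2342
IBU = (4.4/100)·48·0.2342·1000/24.9 = 19.8639
BU:GU = 19.8639/42

0.4730


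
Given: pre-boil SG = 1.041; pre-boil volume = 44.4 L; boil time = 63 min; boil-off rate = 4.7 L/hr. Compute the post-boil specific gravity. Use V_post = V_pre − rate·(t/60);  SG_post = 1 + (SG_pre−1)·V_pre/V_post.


V_post = 44.4 − 4.7·(63/60) = 39.4650
SG_post = 1 + (1.041 − 1)·44.4/39.4650

1.0461


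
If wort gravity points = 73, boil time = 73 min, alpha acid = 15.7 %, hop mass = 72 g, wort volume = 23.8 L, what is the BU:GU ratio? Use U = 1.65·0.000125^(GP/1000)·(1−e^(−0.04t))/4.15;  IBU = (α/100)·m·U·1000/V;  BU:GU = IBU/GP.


U = 1.65·0.000125^(73/1000)·(1−e^(−0.04·73))/4.15 = 0.1952
IBU = (15.7/100)·72·0.1952·1000/23.8 = 92.7016
BU:GU = 92.7016/73

1.2699


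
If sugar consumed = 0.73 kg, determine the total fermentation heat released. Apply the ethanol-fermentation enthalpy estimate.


Q = m_sugar · 590 kJ/kg
Q = 0.73 · 590

430.7000 kJ


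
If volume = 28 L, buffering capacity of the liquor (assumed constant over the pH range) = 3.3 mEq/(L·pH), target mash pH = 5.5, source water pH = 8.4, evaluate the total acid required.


acid = buffering capacity · (pH_source − pH_target) · V
acid = 3.3 · (8.4 − 5.5) · 28

267.9600 mEq


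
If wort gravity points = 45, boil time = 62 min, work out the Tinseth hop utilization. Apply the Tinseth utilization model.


U = 1.65·0.000125^(GP/1000) · (1 − e^(−0.04·t))/4.15
bigness = 1.65·0.000125^(45/1000) = 1.1011
boil_factor = (1 − e^(−0.04·62))/4.15 = 0.2208
U = 1.1011 · 0.2208

0.2431


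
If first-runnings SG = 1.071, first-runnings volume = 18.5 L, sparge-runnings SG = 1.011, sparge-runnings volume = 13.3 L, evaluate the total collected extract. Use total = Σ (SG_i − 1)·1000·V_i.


first = (1.071 − 1)·1000·18.5 = 1313.5000
sparge = (1.011 − 1)·1000·13.3 = 146.3000
total = 1313.5000 + 146.3000

1459.8000 gravity·L


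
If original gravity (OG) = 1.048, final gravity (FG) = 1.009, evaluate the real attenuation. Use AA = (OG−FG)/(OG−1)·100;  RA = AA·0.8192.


AA = (1.048 − 1.009)/(1.048 − 1)·100 = 81.2500
RA = 81.2500·0.8192

66.5600 %


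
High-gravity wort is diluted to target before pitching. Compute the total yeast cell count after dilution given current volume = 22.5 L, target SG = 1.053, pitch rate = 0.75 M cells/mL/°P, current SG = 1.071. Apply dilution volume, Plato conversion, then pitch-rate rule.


V_w = V·((SG_c−1)/(SG_t−1)−1);  °P = 259 − 259/SG_t;  cells = rate·(V+V_w)·°P
V_w = 22.5·((1.071−1)/(1.053−1)−1) = 7.6415
V_final = 22.5 + 7.6415 = 30.1415
°P = 259 − 259/1.053 = 13.0361
cells = 0.75·30.1415·13.0361

294.6955 billion cells


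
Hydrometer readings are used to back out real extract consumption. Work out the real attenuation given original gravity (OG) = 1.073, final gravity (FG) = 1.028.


AA = (OG−FG)/(OG−1)·100;  RA = AA·0.8192
AA = (1.073 − 1.028)/(1.073 − 1)·100 = 61.6438
RA = 61.6438·0.8192

50.4986 %


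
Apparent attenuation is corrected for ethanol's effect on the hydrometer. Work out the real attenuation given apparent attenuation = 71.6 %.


RA = AA · 0.8192
RA = 71.6 · 0.8192

58.6547 %


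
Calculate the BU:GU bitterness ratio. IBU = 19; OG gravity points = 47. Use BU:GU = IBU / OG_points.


BU:GU = 19 / 47

0.4043


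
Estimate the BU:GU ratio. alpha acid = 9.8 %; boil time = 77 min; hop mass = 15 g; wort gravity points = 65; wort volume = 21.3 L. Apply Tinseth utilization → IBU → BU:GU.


U = 1.65·0.000125^(GP/1000)·(1−e^(−0.04t))/4.15;  IBU = (α/100)·m·U·1000/V;  BU:GU = IBU/GP
U = 1.65·0.000125^(65/1000)·(1−e^(−0.04·77))/4.15 = 0.2115
IBU = (9.8/100)·15·0.2115·1000/21.3 = 14.5962
BU:GU = 14.5962/65

0.2246


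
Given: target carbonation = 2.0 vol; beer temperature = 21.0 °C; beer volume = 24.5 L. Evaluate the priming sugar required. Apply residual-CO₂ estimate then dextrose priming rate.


residual = 14.695·(0.01821 + 0.09011·e^(−0.04·T));  sugar = (target − residual)·4.0·V
residual = 14.695·(0.01821 + 0.09011·e^(−0.04·21.0)) = 0.8393
sugar = (2.0 − 0.8393)·4.0·24.5

113.7533 g


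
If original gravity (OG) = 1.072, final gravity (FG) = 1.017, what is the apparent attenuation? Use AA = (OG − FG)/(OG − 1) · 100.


AA = (1.072 − 1.017)/(1.072 − 1) · 100

76.3889 %


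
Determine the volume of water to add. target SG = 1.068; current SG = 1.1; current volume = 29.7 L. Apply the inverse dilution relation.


V_water = V·((SG_curr − 1)/(SG_target − 1) − 1)
V_water = 29.7·((1.1 − 1)/(1.068 − 1) − 1)

13.9765 L


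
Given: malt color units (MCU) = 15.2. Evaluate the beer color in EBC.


SRM = 1.4922·MCU^0.6859;  EBC = SRM·1.97
SRM = 1.4922·15.2^0.6859 = 9.6484
EBC = 9.6484·1.97

19.0073 EBC


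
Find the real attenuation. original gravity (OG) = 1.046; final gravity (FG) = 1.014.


AA = (OG−FG)/(OG−1)·100;  RA = AA·0.8192
AA = (1.046 − 1.014)/(1.046 − 1)·100 = 69.5652
RA = 69.5652·0.8192

56.9878 %


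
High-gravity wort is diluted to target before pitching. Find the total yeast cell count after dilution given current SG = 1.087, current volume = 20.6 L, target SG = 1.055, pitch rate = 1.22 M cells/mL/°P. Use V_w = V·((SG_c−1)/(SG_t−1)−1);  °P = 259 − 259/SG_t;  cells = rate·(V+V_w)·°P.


V_w = 20.6·((1.087−1)/(1.055−1)−1) = 11.9855
V_final = 20.6 + 11.9855 = 32.5855
°P = 259 − 259/1.055 = 13.5024
cells = 1.22·32.5855·13.5024

536.7766 billion cells


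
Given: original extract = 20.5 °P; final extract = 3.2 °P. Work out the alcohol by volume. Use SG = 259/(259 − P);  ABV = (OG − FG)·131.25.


OG = 259/(259 − 20.5) = 1.0860
FG = 259/(259 − 3.2) = 1.0125
ABV = (1.0860 − 1.0125)·131.25

9.6395 % ABV


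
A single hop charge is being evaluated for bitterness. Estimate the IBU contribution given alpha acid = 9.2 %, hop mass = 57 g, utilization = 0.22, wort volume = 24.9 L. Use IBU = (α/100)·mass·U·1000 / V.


IBU = (9.2/100)·57·0.22·1000 / 24.9

46.3325 IBU


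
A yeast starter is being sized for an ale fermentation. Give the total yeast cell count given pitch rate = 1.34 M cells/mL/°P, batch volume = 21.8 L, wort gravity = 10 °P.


cells (billions) = rate · V_L · °P
cells = 1.34 · 21.8 · 10

292.1200 billion cells


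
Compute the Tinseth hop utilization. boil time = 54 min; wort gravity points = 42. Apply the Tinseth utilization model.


U = 1.65·0.000125^(GP/1000) · (1 − e^(−0.04·t))/4.15
bigness = 1.65·0.000125^(42/1000) = 1.1312
boil_factor = (1 − e^(−0.04·54))/4.15 = 0.2132
U = 1.1312 · 0.2132

0.2412


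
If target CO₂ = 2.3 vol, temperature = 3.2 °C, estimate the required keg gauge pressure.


psi = vols/(0.01821 + 0.09011·e^(−0.04·T)) − 14.695
psi = 2.3/(0.01821 + 0.09011·e^(−0.04·3.2)) − 14.695

8.8963 psi


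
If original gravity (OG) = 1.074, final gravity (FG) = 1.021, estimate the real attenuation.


AA = (OG−FG)/(OG−1)·100;  RA = AA·0.8192
AA = (1.074 − 1.021)/(1.074 − 1)·100 = 71.6216
RA = 71.6216·0.8192

58.6724 %


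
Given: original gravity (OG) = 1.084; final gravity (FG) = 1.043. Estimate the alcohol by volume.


ABV = (OG − FG) · 131.25
ABV = (1.084 − 1.043) · 131.25

5.3813 % ABV


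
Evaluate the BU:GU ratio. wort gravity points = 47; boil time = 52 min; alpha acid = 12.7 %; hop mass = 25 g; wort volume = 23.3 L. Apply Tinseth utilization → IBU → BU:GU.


U = 1.65·0.000125^(GP/1000)·(1−e^(−0.04t))/4.15;  IBU = (α/100)·m·U·1000/V;  BU:GU = IBU/GP
U = 1.65·0.000125^(47/1000)·(1−e^(−0.04·52))/4.15 = 0.2281
IBU = (12.7/100)·25·0.2281·1000/23.3 = 31.0757
BU:GU = 31.0757/47

0.6612


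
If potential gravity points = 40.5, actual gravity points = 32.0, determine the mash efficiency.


efficiency = actual / potential × 100
efficiency = 32.0 / 40.5 × 100

79.0123 %


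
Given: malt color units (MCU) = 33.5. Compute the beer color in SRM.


SRM = 1.4922 · MCU^0.6859
SRM = 1.4922 · 33.5^0.6859

16.5903 SRM


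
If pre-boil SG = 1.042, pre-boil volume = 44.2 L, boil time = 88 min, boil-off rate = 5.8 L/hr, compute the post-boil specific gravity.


V_post = V_pre − rate·(t/60);  SG_post = 1 + (SG_pre−1)·V_pre/V_post
V_post = 44.2 − 5.8·(88/60) = 35.6933
SG_post = 1 + (1.042 − 1)·44.2/35.6933

1.0520


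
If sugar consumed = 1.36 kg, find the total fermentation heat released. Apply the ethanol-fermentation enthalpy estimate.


Q = m_sugar · 590 kJ/kg
Q = 1.36 · 590

802.4000 kJ


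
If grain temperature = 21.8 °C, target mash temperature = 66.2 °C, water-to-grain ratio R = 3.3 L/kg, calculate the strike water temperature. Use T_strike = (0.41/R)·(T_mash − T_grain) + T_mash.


T_strike = (0.41/3.3)·(66.2 − 21.8) + 66.2

71.7164 °C


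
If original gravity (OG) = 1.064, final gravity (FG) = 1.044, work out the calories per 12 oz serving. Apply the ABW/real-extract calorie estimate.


ABW = (OG−FG)·131.25·0.79/FG;  °P = 259 − 259/SG (for OG→OE and FG→AE);  RE = 0.1808·OE + 0.8192·AE;  Cal = (6.9·ABW + 4·(RE−0.1))·FG·3.55
ABW = (1.064 − 1.044)·131.25·0.79/1.044 = 1.9864
OE = 259 − 259/1.064 = 15.5789 °P
AE = 259 − 259/1.044 = 10.9157 °P
RE = 0.1808·15.5789 + 0.8192·10.9157 = 11.7588 °P
Cal = (6.9·1.9864 + 4·(11.7588−0.1))·1.044·3.55

223.6362 kcal


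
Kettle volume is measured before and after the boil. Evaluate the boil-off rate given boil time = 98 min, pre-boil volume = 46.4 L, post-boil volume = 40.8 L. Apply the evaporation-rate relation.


rate = (V_pre − V_post) / (t_min/60)
rate = (46.4 − 40.8) / (98/60)

3.4286 L/hr


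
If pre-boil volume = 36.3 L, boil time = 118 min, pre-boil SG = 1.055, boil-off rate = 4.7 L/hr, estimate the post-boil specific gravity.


V_post = V_pre − rate·(t/60);  SG_post = 1 + (SG_pre−1)·V_pre/V_post
V_post = 36.3 − 4.7·(118/60) = 27.0567
SG_post = 1 + (1.055 − 1)·36.3/27.0567

1.0738


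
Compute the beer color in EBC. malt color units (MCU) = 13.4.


SRM = 1.4922·MCU^0.6859;  EBC = SRM·1.97
SRM = 1.4922·13.4^0.6859 = 8.8493
EBC = 8.8493·1.97

17.4331 EBC


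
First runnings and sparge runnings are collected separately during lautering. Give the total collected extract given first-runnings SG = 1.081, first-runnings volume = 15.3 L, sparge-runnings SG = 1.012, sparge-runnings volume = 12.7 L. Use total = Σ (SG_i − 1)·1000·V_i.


first = (1.081 − 1)·1000·15.3 = 1239.3000
sparge = (1.012 − 1)·1000·12.7 = 152.4000
total = 1239.3000 + 152.4000

1391.7000 gravity·L


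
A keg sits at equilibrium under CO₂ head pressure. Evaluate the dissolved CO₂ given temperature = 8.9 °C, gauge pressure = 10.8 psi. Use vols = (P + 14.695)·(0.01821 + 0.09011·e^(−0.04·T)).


vols = (10.8 + 14.695)·(0.01821 + 0.09011·e^(−0.04·8.9))

2.0735 volumes


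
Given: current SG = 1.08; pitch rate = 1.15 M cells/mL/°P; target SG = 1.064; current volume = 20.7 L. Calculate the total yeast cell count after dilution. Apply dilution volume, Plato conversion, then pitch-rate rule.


V_w = V·((SG_c−1)/(SG_t−1)−1);  °P = 259 − 259/SG_t;  cells = rate·(V+V_w)·°P
V_w = 20.7·((1.08−1)/(1.064−1)−1) = 5.1750
V_final = 20.7 + 5.1750 = 25.8750
°P = 259 − 259/1.064 = 15.5789
cells = 1.15·25.8750·15.5789

463.5711 billion cells


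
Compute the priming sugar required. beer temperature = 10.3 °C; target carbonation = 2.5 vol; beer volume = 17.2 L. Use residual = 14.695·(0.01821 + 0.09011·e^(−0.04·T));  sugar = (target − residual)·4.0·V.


residual = 14.695·(0.01821 + 0.09011·e^(−0.04·10.3)) = 1.1446
sugar = (2.5 − 1.1446)·4.0·17.2

93.2499 g


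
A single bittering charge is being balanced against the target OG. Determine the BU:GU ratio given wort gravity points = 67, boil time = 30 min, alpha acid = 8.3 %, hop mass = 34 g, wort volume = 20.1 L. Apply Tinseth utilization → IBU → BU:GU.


U = 1.65·0.000125^(GP/1000)·(1−e^(−0.04t))/4.15;  IBU = (α/100)·m·U·1000/V;  BU:GU = IBU/GP
U = 1.65·0.000125^(67/1000)·(1−e^(−0.04·30))/4.15 = 0.1522
IBU = (8.3/100)·34·0.1522·1000/20.1 = 21.3622
BU:GU = 21.3622/67

0.3188


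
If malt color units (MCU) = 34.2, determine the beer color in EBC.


SRM = 1.4922·MCU^0.6859;  EBC = SRM·1.97
SRM = 1.4922·34.2^0.6859 = 16.8273
EBC = 16.8273·1.97

33.1499 EBC


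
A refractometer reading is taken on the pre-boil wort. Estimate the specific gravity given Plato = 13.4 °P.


SG = 259/(259 − P)
SG = 259/(259 − 13.4)

1.0546


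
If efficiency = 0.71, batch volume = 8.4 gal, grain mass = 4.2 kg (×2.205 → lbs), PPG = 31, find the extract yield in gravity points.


points = lbs × PPG × eff / vol
lbs = 4.2 × 2.205 = 9.2610
points = 9.2610 × 31 × 0.71 / 8.4

24.2660 points


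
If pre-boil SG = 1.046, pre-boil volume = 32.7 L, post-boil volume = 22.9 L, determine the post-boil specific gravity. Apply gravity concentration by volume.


SG_post = 1 + (SG_pre − 1)·V_pre/V_post
pts_pre = (1.046 − 1)·1000 = 46.0000
pts_post = 46.0000·32.7/22.9 = 65.6856
SG_post = 1 + 65.6856/1000

1.0657


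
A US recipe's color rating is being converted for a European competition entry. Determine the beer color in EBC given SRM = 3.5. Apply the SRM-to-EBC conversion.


EBC = SRM · 1.97
EBC = 3.5 · 1.97

6.8950 EBC


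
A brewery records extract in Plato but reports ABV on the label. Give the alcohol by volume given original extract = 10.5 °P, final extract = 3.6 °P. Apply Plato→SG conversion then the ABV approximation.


SG = 259/(259 − P);  ABV = (OG − FG)·131.25
OG = 259/(259 − 10.5) = 1.0423
FG = 259/(259 − 3.6) = 1.0141
ABV = (1.0423 − 1.0141)·131.25

3.6957 % ABV
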